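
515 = 515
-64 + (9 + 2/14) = -384/7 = -54.86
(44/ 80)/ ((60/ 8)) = 0.07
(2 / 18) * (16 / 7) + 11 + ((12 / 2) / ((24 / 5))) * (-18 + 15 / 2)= -943 / 504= -1.87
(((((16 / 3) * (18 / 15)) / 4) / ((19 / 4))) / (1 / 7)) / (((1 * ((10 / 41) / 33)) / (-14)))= -2121504 / 475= -4466.32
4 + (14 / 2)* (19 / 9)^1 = 18.78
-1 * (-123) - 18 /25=3057 /25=122.28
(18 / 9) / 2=1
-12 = -12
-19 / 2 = -9.50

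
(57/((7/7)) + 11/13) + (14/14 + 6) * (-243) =-21361/13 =-1643.15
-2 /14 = -1 /7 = -0.14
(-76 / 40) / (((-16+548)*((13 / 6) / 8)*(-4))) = 3 / 910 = 0.00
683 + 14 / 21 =2051 / 3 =683.67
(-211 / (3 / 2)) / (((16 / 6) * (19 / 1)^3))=-0.01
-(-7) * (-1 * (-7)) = 49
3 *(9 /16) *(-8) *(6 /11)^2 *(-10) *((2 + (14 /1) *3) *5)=97200 /11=8836.36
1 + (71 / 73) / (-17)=1170 / 1241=0.94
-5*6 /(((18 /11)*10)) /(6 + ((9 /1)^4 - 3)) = -11 /39384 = -0.00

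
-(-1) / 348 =0.00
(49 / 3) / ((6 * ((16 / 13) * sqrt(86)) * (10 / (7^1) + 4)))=4459 * sqrt(86) / 941184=0.04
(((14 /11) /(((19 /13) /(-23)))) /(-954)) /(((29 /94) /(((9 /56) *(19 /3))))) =14053 /202884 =0.07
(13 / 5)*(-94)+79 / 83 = -101031 / 415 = -243.45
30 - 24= 6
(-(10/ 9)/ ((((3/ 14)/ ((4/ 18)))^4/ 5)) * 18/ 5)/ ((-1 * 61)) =12293120/ 32417901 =0.38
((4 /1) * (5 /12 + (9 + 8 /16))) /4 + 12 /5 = 739 /60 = 12.32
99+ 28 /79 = 7849 /79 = 99.35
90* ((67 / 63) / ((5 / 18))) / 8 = 603 / 14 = 43.07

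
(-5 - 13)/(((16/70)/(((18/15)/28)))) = -27/8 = -3.38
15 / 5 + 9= 12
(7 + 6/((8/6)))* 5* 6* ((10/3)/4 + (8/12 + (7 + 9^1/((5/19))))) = 29463/2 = 14731.50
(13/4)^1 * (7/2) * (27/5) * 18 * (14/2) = 154791/20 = 7739.55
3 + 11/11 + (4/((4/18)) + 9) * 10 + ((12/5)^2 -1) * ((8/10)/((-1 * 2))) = 34012/125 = 272.10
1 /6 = 0.17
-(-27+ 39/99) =878/33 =26.61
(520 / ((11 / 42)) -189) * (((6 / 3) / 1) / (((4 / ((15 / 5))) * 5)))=59283 / 110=538.94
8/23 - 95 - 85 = -4132/23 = -179.65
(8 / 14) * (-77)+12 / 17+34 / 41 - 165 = -144603 / 697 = -207.46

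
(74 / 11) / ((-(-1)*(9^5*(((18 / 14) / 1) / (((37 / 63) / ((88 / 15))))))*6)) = 6845 / 4629913992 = 0.00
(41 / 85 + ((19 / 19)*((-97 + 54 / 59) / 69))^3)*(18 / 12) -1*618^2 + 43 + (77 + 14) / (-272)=-381884.66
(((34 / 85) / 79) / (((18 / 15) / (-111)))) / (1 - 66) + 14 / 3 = 72001 / 15405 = 4.67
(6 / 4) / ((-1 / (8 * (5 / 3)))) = -20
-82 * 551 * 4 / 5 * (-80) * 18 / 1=52049664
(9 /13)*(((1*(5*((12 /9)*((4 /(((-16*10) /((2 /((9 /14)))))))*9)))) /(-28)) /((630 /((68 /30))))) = 17 /40950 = 0.00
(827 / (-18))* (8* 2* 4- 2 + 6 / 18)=-154649 / 54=-2863.87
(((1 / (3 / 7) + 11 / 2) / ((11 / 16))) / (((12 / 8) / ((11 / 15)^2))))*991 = 8197552 / 2025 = 4048.17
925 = 925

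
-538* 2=-1076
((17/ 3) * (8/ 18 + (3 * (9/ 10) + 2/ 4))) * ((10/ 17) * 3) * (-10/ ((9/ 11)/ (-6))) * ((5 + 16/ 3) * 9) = 2236960/ 9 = 248551.11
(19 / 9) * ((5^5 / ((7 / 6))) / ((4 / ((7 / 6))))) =59375 / 36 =1649.31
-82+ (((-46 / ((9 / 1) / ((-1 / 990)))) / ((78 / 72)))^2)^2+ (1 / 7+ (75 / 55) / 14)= -158981563091505187981 / 1944496919724108750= -81.76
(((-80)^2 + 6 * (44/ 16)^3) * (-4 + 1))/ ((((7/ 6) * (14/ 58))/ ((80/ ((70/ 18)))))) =-1429897.25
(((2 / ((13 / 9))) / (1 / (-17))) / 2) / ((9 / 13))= -17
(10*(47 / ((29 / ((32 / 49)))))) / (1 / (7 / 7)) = 15040 / 1421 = 10.58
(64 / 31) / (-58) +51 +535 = 526782 / 899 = 585.96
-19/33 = -0.58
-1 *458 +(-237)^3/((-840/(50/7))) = 22096987/196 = 112739.73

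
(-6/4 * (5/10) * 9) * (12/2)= -81/2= -40.50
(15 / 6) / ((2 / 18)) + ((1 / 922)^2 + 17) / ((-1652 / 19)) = 31323045129 / 1404338768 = 22.30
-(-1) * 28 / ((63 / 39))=52 / 3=17.33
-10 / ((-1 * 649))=10 / 649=0.02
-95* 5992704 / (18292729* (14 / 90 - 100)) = 25618809600 / 82189231397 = 0.31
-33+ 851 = 818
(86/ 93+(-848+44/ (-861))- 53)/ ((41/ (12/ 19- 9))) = 1273339469/ 6930763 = 183.72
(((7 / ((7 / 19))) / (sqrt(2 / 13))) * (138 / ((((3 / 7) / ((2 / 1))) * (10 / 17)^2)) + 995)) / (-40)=-339169 * sqrt(26) / 500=-3458.86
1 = 1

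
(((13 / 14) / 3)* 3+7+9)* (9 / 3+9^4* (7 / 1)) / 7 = 5442705 / 49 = 111075.61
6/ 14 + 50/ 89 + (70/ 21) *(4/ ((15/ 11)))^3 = 107388689/ 1261575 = 85.12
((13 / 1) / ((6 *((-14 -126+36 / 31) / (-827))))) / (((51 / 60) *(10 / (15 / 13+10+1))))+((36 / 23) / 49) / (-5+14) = 2282978029 / 123690504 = 18.46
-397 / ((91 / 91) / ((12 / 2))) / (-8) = 1191 / 4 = 297.75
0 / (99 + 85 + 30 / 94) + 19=19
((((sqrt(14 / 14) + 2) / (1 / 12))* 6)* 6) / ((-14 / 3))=-277.71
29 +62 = 91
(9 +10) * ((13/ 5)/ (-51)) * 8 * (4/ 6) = -3952/ 765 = -5.17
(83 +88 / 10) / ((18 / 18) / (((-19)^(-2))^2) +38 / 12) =2754 / 3909725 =0.00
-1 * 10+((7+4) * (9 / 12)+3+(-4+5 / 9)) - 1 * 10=-12.19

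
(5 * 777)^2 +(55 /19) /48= 13765021255 /912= 15093225.06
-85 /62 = -1.37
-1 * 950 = -950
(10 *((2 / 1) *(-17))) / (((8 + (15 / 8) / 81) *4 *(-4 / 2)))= 9180 / 1733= 5.30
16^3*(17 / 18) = 34816 / 9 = 3868.44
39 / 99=13 / 33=0.39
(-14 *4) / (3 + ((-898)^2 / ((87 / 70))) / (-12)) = 14616 / 14111287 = 0.00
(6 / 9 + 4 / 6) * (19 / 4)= 19 / 3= 6.33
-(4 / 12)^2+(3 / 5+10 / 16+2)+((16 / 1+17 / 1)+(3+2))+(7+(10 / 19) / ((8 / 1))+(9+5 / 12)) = 393959 / 6840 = 57.60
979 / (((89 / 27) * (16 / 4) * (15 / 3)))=14.85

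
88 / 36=22 / 9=2.44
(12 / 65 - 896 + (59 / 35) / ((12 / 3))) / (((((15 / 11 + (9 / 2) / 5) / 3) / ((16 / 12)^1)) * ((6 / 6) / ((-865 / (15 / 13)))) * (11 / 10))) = 5638474820 / 5229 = 1078308.44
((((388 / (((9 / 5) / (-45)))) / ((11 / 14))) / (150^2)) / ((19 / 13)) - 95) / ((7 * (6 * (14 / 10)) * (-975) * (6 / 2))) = 4485029 / 8087829750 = 0.00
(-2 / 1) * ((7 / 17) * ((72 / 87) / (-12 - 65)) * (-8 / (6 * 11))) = -64 / 59653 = -0.00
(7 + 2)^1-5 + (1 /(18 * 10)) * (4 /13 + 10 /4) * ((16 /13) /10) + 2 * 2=304273 /38025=8.00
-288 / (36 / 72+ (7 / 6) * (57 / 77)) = -1056 / 5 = -211.20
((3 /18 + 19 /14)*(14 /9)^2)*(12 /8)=448 /81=5.53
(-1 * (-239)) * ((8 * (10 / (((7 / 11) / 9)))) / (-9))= -30045.71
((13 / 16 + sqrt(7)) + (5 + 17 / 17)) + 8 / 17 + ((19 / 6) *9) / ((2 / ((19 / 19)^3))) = sqrt(7) + 5857 / 272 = 24.18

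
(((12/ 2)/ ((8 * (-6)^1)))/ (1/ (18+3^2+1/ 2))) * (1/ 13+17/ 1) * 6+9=-17847/ 52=-343.21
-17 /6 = -2.83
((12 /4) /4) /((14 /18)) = 27 /28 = 0.96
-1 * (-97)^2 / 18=-9409 / 18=-522.72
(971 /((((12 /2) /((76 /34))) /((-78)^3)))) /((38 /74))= -5683076568 /17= -334298621.65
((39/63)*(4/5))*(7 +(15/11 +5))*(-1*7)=-2548/55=-46.33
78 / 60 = 13 / 10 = 1.30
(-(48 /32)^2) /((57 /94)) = -141 /38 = -3.71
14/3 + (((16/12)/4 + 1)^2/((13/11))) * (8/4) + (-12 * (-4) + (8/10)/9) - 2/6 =3603/65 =55.43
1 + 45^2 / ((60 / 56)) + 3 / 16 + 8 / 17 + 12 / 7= 3604981 / 1904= 1893.37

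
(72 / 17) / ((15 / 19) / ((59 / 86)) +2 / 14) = 564984 / 172567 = 3.27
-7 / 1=-7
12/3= 4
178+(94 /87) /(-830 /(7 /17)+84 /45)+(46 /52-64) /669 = 3162645878541 /17777149234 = 177.91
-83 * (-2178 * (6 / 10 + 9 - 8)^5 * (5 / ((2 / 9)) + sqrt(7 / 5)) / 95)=5923602432 * sqrt(35) / 1484375 + 26656210944 / 59375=472555.64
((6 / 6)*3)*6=18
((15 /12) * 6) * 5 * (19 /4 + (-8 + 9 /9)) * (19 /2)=-12825 /16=-801.56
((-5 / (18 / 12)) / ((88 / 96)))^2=1600 / 121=13.22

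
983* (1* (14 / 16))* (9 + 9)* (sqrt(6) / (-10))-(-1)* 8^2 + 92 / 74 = 2414 / 37-61929* sqrt(6) / 40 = -3727.12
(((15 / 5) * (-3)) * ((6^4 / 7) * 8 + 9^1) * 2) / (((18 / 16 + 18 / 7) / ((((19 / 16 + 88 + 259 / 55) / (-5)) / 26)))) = 861903099 / 164450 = 5241.13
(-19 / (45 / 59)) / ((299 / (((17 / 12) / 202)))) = -19057 / 32614920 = -0.00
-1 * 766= -766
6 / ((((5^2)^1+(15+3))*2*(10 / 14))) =21 / 215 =0.10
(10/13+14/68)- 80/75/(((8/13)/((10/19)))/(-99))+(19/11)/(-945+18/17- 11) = 34225752215/374916113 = 91.29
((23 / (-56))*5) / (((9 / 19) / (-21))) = 2185 / 24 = 91.04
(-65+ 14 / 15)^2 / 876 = 923521 / 197100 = 4.69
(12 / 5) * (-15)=-36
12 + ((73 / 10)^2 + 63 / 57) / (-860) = 19504649 / 1634000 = 11.94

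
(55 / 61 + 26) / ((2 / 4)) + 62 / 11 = 39884 / 671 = 59.44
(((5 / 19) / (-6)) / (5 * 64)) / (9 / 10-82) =0.00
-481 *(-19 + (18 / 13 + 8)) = 4625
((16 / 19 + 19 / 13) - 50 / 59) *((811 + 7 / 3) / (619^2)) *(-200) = -10355848000 / 16751415759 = -0.62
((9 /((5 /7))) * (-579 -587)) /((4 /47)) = -1726263 /10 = -172626.30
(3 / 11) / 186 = 1 / 682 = 0.00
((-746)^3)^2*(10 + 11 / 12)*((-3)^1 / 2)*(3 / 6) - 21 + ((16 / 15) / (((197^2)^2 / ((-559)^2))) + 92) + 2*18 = -31881624438227067574784513039 / 22592077215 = -1411186060264492929.00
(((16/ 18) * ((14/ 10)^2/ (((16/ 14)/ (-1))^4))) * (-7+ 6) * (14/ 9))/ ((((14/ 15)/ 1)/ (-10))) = 117649/ 6912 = 17.02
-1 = -1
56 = 56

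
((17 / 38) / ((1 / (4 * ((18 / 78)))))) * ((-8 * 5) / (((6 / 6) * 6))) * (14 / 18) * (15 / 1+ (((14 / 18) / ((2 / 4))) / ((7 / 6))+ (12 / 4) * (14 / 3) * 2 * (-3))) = 966280 / 6669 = 144.89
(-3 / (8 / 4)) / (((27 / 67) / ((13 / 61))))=-871 / 1098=-0.79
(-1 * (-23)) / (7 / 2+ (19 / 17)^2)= 13294 / 2745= 4.84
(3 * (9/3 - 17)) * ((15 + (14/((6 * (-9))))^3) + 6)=-5782000/6561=-881.27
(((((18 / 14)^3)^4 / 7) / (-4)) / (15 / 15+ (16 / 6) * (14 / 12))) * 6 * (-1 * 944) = 3599282012913864 / 3584893385059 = 1004.01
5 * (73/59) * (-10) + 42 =-1172/59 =-19.86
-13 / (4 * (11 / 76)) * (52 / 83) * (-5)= 64220 / 913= 70.34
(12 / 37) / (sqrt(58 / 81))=54 * sqrt(58) / 1073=0.38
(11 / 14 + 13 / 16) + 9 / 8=305 / 112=2.72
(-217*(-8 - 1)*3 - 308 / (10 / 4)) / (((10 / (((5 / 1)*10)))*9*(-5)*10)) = -28679 / 450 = -63.73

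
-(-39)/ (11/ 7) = 273/ 11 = 24.82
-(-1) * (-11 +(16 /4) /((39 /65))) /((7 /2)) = -26 /21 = -1.24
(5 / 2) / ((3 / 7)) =5.83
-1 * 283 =-283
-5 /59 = -0.08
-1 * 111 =-111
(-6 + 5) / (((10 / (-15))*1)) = 3 / 2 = 1.50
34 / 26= 17 / 13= 1.31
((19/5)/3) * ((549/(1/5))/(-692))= -5.02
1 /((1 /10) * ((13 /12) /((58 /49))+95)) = 6960 /66757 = 0.10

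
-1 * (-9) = 9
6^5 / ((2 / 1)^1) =3888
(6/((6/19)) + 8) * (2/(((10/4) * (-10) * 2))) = -27/25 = -1.08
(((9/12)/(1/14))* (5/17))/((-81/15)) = -175/306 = -0.57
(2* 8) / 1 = 16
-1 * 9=-9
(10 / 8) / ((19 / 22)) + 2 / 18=533 / 342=1.56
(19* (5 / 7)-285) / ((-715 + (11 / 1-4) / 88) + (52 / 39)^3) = 4514400 / 11851133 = 0.38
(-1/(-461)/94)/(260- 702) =-1/19153628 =-0.00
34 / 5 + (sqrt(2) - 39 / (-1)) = sqrt(2) + 229 / 5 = 47.21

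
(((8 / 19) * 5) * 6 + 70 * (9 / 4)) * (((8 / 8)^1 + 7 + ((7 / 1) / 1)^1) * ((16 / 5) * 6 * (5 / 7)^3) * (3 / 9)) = 38790000 / 6517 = 5952.13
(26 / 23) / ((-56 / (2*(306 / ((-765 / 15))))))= 39 / 161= 0.24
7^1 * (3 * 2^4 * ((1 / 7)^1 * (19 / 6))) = 152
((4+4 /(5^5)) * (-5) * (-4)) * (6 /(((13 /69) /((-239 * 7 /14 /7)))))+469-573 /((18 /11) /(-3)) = -4776040011 /113750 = -41987.16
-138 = -138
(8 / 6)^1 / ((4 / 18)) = 6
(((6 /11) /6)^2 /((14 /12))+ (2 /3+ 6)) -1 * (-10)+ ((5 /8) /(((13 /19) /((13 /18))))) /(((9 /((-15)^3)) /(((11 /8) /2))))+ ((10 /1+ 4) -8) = -31963397 /216832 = -147.41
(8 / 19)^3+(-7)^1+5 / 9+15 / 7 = -1826533 / 432117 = -4.23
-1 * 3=-3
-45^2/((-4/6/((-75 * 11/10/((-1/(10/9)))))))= 556875/2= 278437.50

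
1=1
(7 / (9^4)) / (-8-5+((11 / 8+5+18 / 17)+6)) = 952 / 387099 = 0.00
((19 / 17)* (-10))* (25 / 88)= -2375 / 748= -3.18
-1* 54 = -54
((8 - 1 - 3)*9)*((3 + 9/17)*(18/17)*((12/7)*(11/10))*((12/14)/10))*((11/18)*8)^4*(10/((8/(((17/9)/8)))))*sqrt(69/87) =82458112*sqrt(667)/652239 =3265.05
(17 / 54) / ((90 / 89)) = 0.31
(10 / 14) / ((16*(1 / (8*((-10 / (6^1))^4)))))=3125 / 1134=2.76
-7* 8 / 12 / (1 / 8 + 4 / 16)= -12.44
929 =929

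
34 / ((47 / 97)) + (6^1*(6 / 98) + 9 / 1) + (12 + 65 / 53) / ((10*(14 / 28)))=50155778 / 610295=82.18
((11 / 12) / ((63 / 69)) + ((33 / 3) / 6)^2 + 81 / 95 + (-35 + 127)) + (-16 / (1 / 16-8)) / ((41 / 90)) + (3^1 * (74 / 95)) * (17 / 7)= 107.32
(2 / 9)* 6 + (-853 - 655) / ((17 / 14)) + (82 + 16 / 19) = -1121818 / 969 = -1157.71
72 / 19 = 3.79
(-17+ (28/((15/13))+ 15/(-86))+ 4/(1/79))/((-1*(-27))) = 416789/34830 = 11.97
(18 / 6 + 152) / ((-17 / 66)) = -10230 / 17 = -601.76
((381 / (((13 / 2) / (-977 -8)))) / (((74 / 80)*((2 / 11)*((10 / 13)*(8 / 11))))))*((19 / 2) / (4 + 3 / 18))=-1399103.05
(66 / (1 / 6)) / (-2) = -198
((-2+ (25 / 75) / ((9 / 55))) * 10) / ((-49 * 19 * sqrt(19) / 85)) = -850 * sqrt(19) / 477603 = -0.01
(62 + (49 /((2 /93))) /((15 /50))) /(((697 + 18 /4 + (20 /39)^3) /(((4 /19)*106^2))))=2148822707616 /83240557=25814.61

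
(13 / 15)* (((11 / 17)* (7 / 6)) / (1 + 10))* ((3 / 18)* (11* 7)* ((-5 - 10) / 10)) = -7007 / 6120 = -1.14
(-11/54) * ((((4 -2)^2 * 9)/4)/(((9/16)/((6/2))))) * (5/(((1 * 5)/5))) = -440/9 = -48.89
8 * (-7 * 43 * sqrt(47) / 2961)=-344 * sqrt(47) / 423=-5.58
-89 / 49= -1.82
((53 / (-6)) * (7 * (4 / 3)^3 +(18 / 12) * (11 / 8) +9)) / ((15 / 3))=-633191 / 12960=-48.86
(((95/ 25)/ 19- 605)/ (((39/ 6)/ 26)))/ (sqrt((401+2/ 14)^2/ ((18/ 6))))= -392 *sqrt(3)/ 65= -10.45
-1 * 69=-69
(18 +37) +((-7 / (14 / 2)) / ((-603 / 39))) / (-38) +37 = 702683 / 7638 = 92.00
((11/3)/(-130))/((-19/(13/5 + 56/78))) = 7117/1444950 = 0.00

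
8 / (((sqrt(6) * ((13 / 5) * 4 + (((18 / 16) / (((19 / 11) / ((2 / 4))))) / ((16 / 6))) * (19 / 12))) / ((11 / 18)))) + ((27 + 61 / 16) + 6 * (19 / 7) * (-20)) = -33029 / 112 + 56320 * sqrt(6) / 732213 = -294.71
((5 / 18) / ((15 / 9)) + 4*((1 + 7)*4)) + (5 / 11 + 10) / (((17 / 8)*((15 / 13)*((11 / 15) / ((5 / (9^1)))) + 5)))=7666409 / 59466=128.92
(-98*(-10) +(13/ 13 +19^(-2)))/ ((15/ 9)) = 1062426/ 1805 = 588.60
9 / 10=0.90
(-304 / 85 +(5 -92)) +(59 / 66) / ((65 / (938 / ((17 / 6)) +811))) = -496387 / 6630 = -74.87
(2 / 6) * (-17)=-17 / 3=-5.67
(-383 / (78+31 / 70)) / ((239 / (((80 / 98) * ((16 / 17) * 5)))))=-12256000 / 156169531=-0.08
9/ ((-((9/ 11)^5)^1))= -161051/ 6561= -24.55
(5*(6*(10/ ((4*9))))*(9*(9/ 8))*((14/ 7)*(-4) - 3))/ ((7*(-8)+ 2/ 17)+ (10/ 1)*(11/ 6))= 24.72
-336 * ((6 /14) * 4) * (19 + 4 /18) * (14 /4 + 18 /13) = -703072 /13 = -54082.46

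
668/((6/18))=2004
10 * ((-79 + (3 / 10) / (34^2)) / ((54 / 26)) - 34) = -22484161 / 31212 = -720.37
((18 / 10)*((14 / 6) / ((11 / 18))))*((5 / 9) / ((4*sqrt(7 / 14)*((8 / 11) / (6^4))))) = 1701*sqrt(2) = 2405.58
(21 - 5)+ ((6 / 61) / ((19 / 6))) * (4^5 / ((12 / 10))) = 49264 / 1159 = 42.51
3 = 3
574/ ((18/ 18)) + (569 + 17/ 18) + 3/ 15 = 1144.14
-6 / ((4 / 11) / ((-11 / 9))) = 121 / 6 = 20.17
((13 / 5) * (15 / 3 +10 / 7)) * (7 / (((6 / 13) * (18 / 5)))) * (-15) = -4225 / 4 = -1056.25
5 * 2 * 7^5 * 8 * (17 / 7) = 3265360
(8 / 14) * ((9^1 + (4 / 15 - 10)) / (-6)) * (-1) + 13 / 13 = 293 / 315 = 0.93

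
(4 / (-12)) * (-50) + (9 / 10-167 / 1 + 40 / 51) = -75811 / 510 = -148.65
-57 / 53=-1.08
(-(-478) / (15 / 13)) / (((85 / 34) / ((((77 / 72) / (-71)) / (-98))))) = 34177 / 1341900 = 0.03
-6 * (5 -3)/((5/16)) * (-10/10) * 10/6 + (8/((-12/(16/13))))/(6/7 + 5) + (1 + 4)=110107/1599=68.86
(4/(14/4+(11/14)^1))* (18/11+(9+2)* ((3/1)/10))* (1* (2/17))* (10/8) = 1267/1870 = 0.68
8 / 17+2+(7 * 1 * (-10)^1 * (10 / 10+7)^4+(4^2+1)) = -4873909 / 17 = -286700.53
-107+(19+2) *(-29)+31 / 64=-45793 / 64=-715.52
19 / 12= 1.58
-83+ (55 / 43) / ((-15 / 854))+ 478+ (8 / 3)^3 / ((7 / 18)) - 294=23159 / 301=76.94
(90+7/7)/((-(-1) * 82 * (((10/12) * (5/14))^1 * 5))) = 3822/5125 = 0.75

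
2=2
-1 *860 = -860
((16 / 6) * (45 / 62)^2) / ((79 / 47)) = 63450 / 75919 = 0.84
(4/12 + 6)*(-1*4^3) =-1216/3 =-405.33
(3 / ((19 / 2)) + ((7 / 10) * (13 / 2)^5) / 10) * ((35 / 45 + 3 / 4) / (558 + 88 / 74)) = 20106275783 / 9057254400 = 2.22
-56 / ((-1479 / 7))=392 / 1479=0.27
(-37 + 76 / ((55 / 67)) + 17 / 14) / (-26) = -43733 / 20020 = -2.18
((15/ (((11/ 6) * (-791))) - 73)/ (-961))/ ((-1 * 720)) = -635263/ 6020395920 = -0.00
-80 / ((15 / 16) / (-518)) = 132608 / 3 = 44202.67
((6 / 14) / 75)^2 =1 / 30625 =0.00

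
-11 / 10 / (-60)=11 / 600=0.02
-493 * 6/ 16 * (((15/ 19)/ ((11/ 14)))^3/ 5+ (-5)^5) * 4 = 2310787.47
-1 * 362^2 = -131044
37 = 37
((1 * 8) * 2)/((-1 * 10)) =-8/5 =-1.60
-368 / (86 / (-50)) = 9200 / 43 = 213.95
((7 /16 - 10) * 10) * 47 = -35955 /8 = -4494.38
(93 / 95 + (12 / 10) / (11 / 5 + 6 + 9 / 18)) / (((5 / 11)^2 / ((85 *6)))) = 37976334 / 13775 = 2756.90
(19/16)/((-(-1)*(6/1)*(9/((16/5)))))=19/270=0.07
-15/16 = -0.94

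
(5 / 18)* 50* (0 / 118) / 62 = 0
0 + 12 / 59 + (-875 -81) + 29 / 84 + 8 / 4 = -4725305 / 4956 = -953.45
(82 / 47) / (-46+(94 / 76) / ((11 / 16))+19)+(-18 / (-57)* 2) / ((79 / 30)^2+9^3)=-212999271902 / 3115275191971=-0.07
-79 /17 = -4.65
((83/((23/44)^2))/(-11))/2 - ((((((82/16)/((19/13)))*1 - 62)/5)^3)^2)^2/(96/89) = -11488226821818666971915233301066414402637129065784761/1885775601438760342476816384000000000000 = -6092043408056.44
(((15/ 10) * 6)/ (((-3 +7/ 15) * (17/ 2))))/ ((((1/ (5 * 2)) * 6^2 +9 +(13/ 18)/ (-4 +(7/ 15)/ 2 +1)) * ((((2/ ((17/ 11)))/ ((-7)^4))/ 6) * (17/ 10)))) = -6053221125/ 27290593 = -221.81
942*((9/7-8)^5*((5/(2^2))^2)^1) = -2700537457425/134456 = -20084915.94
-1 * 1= -1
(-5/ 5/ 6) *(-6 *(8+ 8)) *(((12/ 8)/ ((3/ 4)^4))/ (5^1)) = 2048/ 135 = 15.17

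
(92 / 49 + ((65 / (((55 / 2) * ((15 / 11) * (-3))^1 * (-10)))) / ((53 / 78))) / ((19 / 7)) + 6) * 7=55.36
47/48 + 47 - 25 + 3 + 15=1967/48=40.98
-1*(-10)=10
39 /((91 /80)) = 240 /7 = 34.29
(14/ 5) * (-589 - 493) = -15148/ 5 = -3029.60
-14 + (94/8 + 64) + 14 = 303/4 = 75.75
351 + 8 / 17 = 5975 / 17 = 351.47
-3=-3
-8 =-8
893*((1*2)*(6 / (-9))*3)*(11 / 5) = -39292 / 5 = -7858.40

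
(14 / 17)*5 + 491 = 8417 / 17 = 495.12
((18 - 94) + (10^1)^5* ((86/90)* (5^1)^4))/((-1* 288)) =-134374829/648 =-207368.56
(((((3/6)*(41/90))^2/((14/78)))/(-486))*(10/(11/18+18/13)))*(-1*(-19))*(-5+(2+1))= 5397691/47662020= 0.11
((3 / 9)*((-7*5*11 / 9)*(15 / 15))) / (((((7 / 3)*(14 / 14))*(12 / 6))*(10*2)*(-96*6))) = 11 / 41472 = 0.00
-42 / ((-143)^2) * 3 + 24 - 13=224813 / 20449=10.99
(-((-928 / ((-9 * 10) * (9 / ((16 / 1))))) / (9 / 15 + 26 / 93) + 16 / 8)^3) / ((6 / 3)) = -8023432882283500 / 1346670096507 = -5957.98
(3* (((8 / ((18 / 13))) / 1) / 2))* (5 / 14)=3.10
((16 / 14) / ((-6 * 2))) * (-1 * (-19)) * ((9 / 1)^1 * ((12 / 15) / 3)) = -152 / 35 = -4.34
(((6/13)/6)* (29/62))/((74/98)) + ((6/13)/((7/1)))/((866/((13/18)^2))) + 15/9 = 8367917977/4881086028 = 1.71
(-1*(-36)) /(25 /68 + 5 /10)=2448 /59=41.49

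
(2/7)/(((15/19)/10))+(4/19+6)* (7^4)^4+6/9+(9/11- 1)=301954407155400690/1463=206393989853315.58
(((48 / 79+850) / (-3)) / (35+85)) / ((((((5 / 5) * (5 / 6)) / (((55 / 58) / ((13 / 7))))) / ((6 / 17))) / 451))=-1166792473 / 5063110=-230.45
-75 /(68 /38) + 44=71 /34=2.09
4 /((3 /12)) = 16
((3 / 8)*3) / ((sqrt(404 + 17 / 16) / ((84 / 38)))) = 0.12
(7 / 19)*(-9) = -63 / 19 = -3.32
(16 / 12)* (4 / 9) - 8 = -200 / 27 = -7.41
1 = 1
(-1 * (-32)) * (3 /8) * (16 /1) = 192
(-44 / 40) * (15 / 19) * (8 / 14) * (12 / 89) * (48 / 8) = -0.40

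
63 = 63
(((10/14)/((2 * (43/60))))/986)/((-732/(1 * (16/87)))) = -100/787521651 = -0.00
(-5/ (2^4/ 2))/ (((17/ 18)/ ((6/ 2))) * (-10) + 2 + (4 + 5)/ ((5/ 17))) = -0.02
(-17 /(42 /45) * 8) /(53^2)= -1020 /19663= -0.05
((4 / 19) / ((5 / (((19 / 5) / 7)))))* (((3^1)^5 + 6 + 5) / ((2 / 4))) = 2032 / 175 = 11.61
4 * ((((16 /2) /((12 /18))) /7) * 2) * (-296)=-28416 /7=-4059.43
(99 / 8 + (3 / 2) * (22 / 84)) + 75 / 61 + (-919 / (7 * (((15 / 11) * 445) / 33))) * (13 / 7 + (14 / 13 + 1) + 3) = -24559943547 / 691654600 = -35.51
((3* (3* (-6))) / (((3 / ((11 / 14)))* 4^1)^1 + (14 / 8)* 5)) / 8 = -297 / 1057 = -0.28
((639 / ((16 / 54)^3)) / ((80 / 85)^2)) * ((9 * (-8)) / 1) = -32713913637 / 16384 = -1996698.83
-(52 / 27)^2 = -3.71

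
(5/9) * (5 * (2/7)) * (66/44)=25/21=1.19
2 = 2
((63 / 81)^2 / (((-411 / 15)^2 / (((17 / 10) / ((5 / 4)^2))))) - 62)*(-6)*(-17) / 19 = -16023619484 / 48142485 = -332.84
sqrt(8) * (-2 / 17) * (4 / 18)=-8 * sqrt(2) / 153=-0.07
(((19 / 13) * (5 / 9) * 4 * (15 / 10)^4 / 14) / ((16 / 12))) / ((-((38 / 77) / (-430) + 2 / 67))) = -406437075 / 13244192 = -30.69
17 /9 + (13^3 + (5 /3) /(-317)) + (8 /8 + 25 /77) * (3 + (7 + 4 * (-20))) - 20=65469845 /31383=2086.16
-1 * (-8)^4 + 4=-4092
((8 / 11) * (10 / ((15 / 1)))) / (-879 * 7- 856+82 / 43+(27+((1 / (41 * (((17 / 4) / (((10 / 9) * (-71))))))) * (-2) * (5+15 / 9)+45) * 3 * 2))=-719304 / 9901123001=-0.00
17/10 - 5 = -33/10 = -3.30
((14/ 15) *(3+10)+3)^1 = 227/ 15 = 15.13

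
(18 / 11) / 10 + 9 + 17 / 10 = 239 / 22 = 10.86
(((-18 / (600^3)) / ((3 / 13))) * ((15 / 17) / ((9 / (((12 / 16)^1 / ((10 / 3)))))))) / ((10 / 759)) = -0.00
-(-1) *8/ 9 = 8/ 9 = 0.89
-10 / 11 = -0.91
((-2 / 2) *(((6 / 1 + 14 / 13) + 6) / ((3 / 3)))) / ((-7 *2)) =85 / 91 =0.93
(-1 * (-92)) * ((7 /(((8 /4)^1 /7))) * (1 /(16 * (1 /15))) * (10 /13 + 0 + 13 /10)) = 909489 /208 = 4372.54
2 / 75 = 0.03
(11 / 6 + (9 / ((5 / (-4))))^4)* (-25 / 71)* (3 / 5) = -10084571 / 17750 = -568.14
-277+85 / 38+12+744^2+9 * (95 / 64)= 672796501 / 1216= 553286.60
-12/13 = -0.92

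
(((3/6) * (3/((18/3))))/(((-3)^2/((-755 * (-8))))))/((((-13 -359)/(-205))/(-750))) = -19346875/279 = -69343.64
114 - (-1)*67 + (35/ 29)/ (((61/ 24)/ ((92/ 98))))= 2246843/ 12383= 181.45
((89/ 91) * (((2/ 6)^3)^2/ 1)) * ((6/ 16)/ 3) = 89/ 530712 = 0.00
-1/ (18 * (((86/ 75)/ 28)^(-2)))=-1849/ 19845000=-0.00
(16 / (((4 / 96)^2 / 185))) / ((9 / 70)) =13260800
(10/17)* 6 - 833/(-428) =39841/7276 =5.48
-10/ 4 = -5/ 2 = -2.50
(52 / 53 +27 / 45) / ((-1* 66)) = -419 / 17490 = -0.02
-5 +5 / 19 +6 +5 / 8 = 287 / 152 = 1.89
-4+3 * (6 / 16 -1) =-47 / 8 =-5.88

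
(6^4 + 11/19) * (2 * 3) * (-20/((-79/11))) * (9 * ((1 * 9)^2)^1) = 23705767800/1501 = 15793316.32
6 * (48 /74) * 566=81504 /37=2202.81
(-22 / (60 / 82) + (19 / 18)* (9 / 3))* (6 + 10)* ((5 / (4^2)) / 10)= -269 / 20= -13.45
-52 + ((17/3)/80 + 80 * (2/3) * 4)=38737/240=161.40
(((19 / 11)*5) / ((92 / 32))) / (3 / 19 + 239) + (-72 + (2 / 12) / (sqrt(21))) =-10344883 / 143704 + sqrt(21) / 126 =-71.95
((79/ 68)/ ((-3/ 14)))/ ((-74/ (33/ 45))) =6083/ 113220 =0.05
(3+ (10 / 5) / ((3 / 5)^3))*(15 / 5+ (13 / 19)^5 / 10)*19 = 24710561053 / 35186670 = 702.27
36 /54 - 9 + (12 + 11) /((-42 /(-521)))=11633 /42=276.98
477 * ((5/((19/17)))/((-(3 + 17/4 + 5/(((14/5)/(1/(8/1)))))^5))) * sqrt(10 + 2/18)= -0.29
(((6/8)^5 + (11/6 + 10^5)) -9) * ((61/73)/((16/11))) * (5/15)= 206116916423/10764288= 19148.22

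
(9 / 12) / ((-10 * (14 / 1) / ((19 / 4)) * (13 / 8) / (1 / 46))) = -57 / 167440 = -0.00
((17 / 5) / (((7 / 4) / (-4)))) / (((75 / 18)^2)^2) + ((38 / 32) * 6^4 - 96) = 19728163113 / 13671875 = 1442.97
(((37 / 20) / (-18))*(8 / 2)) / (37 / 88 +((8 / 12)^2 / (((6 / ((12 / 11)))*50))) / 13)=-105820 / 108257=-0.98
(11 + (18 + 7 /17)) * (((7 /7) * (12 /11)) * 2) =12000 /187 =64.17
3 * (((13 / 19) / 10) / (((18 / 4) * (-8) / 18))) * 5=-39 / 76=-0.51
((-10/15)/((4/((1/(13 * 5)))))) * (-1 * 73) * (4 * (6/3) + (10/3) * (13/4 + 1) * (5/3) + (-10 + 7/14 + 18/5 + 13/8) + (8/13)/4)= 5.15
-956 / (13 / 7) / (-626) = 0.82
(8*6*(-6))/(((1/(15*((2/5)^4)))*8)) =-13.82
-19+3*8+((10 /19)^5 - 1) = 10004396 /2476099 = 4.04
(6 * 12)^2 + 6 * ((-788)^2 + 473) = 3733686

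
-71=-71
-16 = -16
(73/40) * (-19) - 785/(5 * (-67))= -32.33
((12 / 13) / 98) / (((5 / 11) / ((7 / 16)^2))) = 33 / 8320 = 0.00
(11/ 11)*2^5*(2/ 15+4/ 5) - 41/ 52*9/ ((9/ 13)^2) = 2711/ 180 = 15.06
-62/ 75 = -0.83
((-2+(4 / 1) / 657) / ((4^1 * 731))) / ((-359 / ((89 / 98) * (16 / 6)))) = 116590 / 25345130391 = 0.00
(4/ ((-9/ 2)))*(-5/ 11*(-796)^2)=25344640/ 99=256006.46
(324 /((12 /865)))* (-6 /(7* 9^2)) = -247.14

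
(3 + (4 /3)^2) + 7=106 /9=11.78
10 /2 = 5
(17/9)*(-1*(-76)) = 1292/9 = 143.56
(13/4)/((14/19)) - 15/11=1877/616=3.05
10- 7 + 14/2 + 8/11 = 118/11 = 10.73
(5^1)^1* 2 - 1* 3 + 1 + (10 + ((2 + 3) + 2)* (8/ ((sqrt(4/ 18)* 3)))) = 18 + 28* sqrt(2) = 57.60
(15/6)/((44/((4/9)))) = 5/198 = 0.03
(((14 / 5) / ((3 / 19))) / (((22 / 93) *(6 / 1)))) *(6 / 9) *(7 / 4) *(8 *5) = 57722 / 99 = 583.05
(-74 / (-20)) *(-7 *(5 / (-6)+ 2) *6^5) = -1174824 / 5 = -234964.80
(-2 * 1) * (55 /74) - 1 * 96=-3607 /37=-97.49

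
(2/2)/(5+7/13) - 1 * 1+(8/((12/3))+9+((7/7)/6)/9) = 2203/216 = 10.20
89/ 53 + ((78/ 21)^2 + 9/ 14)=83717/ 5194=16.12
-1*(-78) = 78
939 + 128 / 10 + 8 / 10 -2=4753 / 5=950.60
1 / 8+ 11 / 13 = 101 / 104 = 0.97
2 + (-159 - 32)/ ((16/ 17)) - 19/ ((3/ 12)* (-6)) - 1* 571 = -36445/ 48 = -759.27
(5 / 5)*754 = 754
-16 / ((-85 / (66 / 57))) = 352 / 1615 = 0.22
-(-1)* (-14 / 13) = -14 / 13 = -1.08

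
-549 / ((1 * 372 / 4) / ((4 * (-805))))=589260 / 31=19008.39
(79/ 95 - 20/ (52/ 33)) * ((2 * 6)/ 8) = -21972/ 1235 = -17.79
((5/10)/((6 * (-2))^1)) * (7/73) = -7/1752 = -0.00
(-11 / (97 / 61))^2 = 450241 / 9409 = 47.85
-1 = -1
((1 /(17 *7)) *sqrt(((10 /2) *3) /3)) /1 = sqrt(5) /119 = 0.02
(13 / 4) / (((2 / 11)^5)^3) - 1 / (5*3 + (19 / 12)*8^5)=8454787890130801971643 / 20406992896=414308366412.38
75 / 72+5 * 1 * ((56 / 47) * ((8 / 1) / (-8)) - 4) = -28105 / 1128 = -24.92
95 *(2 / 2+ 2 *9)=1805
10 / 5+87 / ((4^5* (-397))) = 812969 / 406528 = 2.00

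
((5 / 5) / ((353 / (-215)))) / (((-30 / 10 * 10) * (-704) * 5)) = -43 / 7455360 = -0.00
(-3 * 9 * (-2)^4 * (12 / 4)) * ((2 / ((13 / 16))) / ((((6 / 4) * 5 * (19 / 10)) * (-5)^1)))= 55296 / 1235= 44.77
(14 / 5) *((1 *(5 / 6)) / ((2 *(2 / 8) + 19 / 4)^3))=64 / 3969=0.02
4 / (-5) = -4 / 5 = -0.80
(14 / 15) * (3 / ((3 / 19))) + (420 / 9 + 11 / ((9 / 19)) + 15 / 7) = 28276 / 315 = 89.77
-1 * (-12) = 12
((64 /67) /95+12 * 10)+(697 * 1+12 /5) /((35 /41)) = 209254161 /222775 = 939.31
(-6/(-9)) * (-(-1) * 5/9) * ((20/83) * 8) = 1600/2241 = 0.71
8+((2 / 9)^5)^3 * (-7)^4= 1647129135433160 / 205891132094649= 8.00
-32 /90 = -16 /45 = -0.36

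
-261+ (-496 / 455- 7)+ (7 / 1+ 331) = 68.91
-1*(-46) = 46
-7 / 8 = -0.88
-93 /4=-23.25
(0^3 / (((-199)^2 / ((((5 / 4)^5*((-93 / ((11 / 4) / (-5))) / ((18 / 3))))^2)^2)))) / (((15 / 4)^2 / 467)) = 0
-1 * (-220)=220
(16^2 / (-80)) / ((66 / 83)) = -664 / 165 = -4.02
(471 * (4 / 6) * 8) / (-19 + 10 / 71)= -178352 / 1339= -133.20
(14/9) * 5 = 70/9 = 7.78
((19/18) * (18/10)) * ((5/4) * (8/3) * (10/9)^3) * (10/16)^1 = 11875/2187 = 5.43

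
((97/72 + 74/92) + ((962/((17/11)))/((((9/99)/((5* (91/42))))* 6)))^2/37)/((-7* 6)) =-17792785389913/180904752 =-98354.44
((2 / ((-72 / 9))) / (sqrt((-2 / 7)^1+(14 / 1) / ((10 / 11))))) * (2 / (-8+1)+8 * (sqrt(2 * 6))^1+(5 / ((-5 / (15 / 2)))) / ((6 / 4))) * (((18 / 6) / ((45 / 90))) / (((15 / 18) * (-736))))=-333 * sqrt(35) / 592480+9 * sqrt(105) / 5290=0.01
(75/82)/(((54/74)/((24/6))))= 1850/369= 5.01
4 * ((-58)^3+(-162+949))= -777300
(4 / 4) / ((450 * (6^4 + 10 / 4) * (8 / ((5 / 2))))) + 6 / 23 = 11219063 / 43006320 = 0.26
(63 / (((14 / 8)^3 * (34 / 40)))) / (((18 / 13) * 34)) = 4160 / 14161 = 0.29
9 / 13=0.69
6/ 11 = 0.55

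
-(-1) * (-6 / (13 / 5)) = -2.31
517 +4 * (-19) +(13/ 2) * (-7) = 791/ 2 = 395.50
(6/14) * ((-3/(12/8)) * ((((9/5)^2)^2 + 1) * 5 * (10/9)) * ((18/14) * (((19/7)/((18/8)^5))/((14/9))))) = -279621632/131274675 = -2.13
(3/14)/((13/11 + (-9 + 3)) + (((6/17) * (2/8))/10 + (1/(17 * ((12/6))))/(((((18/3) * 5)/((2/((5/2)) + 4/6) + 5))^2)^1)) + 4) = -6682500/25197221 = -0.27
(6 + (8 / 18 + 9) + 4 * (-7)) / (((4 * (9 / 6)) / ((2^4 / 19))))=-904 / 513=-1.76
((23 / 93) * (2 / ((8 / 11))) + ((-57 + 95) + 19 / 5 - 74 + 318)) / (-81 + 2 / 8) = -532853 / 150195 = -3.55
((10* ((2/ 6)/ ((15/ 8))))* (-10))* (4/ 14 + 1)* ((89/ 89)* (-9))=205.71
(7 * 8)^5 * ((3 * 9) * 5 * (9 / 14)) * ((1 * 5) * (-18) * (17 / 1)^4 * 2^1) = -718549295475916800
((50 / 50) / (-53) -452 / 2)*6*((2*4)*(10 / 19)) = -5749920 / 1007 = -5709.95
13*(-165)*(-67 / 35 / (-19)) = -28743 / 133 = -216.11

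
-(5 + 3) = -8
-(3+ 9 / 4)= -21 / 4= -5.25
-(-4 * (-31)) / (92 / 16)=-496 / 23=-21.57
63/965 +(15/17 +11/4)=242639/65620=3.70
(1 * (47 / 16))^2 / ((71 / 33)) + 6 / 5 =473541 / 90880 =5.21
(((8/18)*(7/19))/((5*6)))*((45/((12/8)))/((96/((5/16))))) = 35/65664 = 0.00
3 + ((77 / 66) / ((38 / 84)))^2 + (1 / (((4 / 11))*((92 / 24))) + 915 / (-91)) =473617 / 1511146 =0.31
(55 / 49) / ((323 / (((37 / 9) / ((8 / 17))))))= 2035 / 67032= 0.03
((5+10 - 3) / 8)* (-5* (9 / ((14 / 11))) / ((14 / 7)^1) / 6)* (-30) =7425 / 56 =132.59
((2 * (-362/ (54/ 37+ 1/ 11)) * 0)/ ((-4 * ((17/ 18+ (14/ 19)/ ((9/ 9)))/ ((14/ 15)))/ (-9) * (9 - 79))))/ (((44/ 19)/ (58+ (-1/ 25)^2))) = 0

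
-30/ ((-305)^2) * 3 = -18/ 18605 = -0.00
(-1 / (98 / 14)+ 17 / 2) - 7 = 19 / 14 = 1.36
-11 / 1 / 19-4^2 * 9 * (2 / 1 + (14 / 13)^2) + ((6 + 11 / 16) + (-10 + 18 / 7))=-164109409 / 359632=-456.33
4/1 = 4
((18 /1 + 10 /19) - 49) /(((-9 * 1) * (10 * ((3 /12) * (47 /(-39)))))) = -5018 /4465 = -1.12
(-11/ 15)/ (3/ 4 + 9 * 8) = -44/ 4365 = -0.01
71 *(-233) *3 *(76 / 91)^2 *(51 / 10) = -7309756152 / 41405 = -176542.84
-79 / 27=-2.93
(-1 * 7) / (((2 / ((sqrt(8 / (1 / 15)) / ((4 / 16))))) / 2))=-306.72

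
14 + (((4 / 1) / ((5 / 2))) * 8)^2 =4446 / 25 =177.84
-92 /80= -23 /20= -1.15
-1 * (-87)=87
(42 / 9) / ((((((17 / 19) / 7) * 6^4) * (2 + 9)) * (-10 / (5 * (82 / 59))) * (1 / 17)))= -38171 / 1261656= -0.03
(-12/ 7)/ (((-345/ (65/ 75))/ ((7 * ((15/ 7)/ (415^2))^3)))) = 468/ 8060101892212628125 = 0.00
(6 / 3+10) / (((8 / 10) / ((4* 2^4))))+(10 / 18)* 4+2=8678 / 9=964.22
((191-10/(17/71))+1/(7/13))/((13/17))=17980/91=197.58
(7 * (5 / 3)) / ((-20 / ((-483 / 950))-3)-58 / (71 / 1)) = 400085 / 1218107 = 0.33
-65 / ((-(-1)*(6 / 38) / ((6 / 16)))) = -1235 / 8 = -154.38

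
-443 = -443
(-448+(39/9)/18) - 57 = -27257/54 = -504.76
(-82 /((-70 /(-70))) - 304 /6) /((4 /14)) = -1393 /3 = -464.33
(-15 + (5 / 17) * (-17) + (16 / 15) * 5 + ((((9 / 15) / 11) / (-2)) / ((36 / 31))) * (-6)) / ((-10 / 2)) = 9587 / 3300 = 2.91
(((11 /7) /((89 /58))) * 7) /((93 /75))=15950 /2759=5.78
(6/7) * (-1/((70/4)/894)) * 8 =-85824/245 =-350.30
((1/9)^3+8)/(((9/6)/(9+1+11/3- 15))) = -46664/6561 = -7.11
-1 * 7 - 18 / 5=-53 / 5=-10.60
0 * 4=0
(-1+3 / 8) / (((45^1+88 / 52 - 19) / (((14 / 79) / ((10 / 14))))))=-637 / 113760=-0.01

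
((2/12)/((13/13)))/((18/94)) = 47/54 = 0.87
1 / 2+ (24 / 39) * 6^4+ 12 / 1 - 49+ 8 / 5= 99143 / 130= 762.64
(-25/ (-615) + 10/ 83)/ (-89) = -0.00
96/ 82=48/ 41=1.17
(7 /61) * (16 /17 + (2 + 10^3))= 119350 /1037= 115.09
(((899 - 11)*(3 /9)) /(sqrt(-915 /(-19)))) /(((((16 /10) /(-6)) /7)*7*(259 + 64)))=-74*sqrt(17385) /19703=-0.50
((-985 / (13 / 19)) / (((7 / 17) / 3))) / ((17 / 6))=-336870 / 91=-3701.87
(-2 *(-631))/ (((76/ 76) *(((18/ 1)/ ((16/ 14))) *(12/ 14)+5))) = 2524/ 37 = 68.22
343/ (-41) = -343/ 41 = -8.37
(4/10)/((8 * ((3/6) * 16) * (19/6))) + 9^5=89754483/1520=59049.00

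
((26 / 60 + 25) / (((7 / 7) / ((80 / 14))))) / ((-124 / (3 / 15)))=-109 / 465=-0.23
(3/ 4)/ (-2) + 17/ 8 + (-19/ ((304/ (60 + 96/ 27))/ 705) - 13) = -8435/ 3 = -2811.67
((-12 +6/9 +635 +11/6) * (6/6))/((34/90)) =56295/34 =1655.74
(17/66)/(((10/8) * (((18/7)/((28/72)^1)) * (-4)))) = -833/106920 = -0.01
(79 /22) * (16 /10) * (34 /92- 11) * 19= -1467978 /1265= -1160.46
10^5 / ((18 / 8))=400000 / 9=44444.44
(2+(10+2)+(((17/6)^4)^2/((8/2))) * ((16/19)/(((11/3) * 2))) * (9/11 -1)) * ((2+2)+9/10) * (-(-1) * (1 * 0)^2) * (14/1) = 0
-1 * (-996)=996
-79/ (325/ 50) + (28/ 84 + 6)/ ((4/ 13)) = 1315/ 156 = 8.43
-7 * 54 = -378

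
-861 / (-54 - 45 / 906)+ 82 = 532836 / 5441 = 97.93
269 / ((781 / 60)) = 16140 / 781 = 20.67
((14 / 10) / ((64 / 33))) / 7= 33 / 320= 0.10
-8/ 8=-1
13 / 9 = 1.44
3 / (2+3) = 3 / 5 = 0.60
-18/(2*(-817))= 0.01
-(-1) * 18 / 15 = 6 / 5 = 1.20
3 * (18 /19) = 54 /19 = 2.84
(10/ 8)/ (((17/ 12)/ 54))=810/ 17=47.65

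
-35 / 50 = -7 / 10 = -0.70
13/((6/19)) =247/6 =41.17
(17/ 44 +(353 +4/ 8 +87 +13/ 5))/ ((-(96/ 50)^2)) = -12195875/ 101376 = -120.30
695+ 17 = 712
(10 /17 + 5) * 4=22.35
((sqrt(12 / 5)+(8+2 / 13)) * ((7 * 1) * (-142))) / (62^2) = -26341 / 12493 - 497 * sqrt(15) / 4805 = -2.51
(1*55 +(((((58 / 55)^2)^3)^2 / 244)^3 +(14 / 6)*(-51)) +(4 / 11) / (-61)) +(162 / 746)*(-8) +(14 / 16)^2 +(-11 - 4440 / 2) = -5596323090768154855423112426963917670459985848715452714320132947740970606087 / 2437446727633249264469490805144360141965804242528975009918212890625000000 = -2295.98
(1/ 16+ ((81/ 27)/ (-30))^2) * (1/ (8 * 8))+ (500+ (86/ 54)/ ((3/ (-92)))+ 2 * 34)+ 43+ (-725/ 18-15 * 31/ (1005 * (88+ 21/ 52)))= 333306506670451/ 638666726400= 521.88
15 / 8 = 1.88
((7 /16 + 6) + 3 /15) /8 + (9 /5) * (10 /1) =12051 /640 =18.83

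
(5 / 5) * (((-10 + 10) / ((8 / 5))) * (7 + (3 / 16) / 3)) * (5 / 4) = 0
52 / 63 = 0.83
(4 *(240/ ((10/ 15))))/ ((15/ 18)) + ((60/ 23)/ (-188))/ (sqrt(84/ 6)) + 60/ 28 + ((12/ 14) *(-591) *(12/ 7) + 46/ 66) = 1394552/ 1617 - 15 *sqrt(14)/ 15134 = 862.43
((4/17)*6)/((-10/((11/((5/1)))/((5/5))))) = -132/425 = -0.31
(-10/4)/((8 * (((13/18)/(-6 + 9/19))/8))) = 4725/247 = 19.13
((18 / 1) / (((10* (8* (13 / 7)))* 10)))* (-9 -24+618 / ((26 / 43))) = 405027 / 33800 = 11.98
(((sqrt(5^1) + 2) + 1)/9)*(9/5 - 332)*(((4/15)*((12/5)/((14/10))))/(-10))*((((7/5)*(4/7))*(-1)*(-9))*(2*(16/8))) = 211328*sqrt(5)/4375 + 633984/4375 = 252.92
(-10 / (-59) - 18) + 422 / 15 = 9118 / 885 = 10.30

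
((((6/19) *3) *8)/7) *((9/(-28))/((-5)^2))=-324/23275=-0.01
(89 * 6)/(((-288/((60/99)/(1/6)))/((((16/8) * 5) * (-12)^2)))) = -106800/11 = -9709.09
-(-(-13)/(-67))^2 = -169/4489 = -0.04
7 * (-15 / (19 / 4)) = -420 / 19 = -22.11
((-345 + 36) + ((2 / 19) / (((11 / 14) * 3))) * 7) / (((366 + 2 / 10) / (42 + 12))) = -17419230 / 382679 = -45.52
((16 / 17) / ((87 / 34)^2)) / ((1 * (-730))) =-0.00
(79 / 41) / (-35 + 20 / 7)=-553 / 9225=-0.06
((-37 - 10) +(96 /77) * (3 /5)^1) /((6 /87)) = -516403 /770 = -670.65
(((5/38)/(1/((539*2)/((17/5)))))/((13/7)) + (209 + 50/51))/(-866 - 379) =-2928098/15683265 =-0.19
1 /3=0.33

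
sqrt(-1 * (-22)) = sqrt(22) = 4.69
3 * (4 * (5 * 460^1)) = 27600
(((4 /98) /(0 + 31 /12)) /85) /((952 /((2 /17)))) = 6 /261199645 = 0.00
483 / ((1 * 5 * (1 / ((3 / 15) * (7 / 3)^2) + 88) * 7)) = 3381 / 21785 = 0.16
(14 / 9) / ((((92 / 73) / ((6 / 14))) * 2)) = 73 / 276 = 0.26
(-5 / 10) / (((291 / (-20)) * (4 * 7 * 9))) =5 / 36666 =0.00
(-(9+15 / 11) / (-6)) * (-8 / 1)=-152 / 11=-13.82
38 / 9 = 4.22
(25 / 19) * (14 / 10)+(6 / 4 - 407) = -15339 / 38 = -403.66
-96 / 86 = -48 / 43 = -1.12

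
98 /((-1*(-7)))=14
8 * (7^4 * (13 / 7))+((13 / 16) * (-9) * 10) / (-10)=570869 / 16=35679.31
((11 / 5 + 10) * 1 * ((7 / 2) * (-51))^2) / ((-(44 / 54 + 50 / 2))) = -12347559 / 820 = -15058.00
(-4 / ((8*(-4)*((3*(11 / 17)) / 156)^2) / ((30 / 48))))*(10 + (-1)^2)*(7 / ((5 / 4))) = 31080.64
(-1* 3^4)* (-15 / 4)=1215 / 4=303.75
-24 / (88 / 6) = -18 / 11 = -1.64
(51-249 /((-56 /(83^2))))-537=30145.45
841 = 841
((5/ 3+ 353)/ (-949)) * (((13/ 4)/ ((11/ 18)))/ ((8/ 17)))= -6783/ 1606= -4.22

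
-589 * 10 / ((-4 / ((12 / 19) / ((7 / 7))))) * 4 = 3720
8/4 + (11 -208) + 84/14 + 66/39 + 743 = 7224/13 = 555.69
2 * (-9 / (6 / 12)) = -36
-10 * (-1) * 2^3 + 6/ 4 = 163/ 2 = 81.50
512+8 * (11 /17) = 8792 /17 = 517.18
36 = 36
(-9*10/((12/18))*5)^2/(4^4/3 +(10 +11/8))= 10935000/2321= 4711.33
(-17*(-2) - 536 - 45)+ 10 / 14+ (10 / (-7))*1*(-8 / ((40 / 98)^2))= -16719 / 35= -477.69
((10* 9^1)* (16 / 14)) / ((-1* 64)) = -45 / 28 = -1.61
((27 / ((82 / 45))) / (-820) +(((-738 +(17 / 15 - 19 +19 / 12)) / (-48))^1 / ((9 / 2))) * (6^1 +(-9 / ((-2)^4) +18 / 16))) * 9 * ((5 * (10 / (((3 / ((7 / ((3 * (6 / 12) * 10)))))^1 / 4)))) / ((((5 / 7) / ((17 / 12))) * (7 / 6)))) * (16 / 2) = 63322186585 / 726192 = 87197.58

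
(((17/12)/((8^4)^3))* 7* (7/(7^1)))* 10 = 595/412316860416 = 0.00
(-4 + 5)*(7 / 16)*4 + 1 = 11 / 4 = 2.75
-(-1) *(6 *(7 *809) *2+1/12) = 815473/12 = 67956.08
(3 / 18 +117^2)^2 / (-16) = -6746158225 / 576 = -11712080.25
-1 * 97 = -97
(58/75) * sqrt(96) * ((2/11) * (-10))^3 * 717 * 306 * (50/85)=-5877680.01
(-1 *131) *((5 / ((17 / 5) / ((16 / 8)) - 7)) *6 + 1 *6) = -2358 / 53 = -44.49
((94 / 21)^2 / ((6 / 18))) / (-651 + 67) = -0.10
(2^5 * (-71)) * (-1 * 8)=18176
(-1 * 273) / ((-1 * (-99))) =-91 / 33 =-2.76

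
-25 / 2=-12.50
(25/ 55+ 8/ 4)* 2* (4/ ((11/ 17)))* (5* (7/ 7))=18360/ 121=151.74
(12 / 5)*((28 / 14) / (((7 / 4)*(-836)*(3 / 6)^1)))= -48 / 7315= -0.01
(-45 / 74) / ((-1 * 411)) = 0.00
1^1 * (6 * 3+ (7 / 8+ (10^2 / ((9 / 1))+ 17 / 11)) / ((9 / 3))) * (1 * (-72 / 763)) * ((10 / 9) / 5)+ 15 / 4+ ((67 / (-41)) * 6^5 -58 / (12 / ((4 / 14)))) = -67454224537 / 5309172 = -12705.22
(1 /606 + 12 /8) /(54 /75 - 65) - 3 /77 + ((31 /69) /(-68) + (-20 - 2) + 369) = 6781221356865 /19546307396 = 346.93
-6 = -6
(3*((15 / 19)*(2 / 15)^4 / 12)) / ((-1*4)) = -0.00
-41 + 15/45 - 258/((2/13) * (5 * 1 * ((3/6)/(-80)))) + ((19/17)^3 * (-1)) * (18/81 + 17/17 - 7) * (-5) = 2369279590/44217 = 53583.00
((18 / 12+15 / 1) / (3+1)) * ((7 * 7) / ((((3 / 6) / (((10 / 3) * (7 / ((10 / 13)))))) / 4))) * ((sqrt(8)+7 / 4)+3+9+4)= 98098 * sqrt(2)+3482479 / 4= 1009351.27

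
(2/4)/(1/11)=11/2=5.50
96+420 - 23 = 493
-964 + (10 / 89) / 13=-1115338 / 1157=-963.99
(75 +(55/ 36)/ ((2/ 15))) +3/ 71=86.50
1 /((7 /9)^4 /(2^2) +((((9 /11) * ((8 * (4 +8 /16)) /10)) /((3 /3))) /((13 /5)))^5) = 1569315327100092 /3071802292807151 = 0.51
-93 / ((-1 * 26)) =93 / 26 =3.58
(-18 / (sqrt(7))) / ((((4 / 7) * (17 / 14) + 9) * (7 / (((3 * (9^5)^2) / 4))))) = -94143178827 * sqrt(7) / 950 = -262188882.96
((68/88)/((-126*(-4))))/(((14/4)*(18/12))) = 17/58212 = 0.00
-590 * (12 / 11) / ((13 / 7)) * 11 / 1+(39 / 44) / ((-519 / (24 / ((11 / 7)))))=-3812.33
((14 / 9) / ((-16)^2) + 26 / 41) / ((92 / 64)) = 30239 / 67896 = 0.45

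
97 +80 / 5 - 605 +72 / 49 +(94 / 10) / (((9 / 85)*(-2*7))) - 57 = -488515 / 882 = -553.87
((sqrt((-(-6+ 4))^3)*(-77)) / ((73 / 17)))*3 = -7854*sqrt(2) / 73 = -152.15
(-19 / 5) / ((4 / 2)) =-19 / 10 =-1.90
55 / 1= 55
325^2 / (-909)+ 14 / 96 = -1687879 / 14544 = -116.05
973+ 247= 1220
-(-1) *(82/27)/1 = 82/27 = 3.04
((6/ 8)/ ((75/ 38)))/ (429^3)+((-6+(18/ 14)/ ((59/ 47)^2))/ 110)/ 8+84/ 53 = 64401496269508417/ 40785876587055600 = 1.58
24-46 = -22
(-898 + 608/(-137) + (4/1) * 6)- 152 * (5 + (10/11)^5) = -38232873766/22063987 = -1732.82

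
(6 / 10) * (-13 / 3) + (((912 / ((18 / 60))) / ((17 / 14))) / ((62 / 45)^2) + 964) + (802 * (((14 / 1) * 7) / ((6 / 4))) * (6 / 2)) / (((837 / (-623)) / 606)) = -52123852620689 / 735165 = -70900889.76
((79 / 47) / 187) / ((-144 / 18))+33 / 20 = 579679 / 351560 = 1.65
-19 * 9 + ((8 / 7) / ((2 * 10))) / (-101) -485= -2318962 / 3535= -656.00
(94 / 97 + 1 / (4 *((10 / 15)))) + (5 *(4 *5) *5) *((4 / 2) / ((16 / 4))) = 195043 / 776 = 251.34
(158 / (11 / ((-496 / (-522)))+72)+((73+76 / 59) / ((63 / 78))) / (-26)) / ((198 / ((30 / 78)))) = -0.00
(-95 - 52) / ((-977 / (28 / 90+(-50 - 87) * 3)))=-905569 / 14655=-61.79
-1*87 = -87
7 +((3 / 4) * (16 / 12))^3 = 8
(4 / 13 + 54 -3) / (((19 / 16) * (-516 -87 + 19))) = -1334 / 18031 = -0.07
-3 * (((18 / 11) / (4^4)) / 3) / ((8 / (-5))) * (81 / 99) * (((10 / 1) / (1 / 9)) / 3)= 0.10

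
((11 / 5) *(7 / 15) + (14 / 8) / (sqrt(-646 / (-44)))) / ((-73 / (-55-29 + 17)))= 469 *sqrt(7106) / 94316 + 5159 / 5475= 1.36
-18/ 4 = -9/ 2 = -4.50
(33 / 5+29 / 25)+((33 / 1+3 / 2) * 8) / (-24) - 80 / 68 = -4179 / 850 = -4.92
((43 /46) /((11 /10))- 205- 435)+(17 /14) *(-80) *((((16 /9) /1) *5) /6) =-37443845 /47817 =-783.07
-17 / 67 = -0.25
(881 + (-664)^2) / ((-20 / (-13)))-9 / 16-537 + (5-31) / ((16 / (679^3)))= -40673159671 / 80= -508414495.89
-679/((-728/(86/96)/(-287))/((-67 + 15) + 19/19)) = 20350309/1664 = 12229.75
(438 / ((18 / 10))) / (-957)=-730 / 2871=-0.25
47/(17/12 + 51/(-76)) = 63.04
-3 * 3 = -9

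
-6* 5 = -30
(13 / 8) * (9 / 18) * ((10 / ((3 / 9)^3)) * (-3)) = -5265 / 8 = -658.12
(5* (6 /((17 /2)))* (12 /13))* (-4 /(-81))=320 /1989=0.16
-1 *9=-9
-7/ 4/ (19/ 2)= -7/ 38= -0.18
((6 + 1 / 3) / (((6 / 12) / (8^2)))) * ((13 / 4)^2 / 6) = 12844 / 9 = 1427.11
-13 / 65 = -1 / 5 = -0.20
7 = 7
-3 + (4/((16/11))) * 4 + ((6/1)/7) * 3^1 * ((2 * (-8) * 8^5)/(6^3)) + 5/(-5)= -130925/21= -6234.52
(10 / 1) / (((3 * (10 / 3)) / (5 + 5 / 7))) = 40 / 7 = 5.71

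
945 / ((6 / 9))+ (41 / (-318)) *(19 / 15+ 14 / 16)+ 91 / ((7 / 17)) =62514623 / 38160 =1638.22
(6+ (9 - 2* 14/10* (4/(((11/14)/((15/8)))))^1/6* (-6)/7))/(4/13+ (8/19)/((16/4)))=17043/374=45.57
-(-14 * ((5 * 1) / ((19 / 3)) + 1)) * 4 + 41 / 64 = 122635 / 1216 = 100.85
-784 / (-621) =784 / 621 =1.26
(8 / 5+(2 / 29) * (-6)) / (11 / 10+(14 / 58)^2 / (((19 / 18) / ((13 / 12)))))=47386 / 46331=1.02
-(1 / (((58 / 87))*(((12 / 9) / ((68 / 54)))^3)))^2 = -1.60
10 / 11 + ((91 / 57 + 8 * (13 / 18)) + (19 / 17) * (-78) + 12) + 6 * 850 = 160943659 / 31977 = 5033.11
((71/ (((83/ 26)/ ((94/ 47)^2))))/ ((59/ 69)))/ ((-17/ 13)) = -6623448/ 83249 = -79.56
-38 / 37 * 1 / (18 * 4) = -19 / 1332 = -0.01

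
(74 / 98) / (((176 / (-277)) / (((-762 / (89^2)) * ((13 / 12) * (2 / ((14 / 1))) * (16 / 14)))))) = 16921099 / 836806124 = 0.02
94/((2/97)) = 4559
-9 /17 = -0.53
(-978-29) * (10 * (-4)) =40280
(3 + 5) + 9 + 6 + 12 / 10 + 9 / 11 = 1376 / 55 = 25.02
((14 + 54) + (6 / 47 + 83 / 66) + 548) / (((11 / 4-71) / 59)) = -533.71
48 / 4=12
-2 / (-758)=0.00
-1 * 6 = -6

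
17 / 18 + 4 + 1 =5.94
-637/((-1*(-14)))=-45.50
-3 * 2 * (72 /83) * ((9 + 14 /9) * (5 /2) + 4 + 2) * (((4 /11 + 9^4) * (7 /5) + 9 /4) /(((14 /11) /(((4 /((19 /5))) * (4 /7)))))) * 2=-113133435360 /77273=-1464074.58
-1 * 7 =-7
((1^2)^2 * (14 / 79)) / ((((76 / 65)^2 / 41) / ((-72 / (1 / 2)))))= -21826350 / 28519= -765.33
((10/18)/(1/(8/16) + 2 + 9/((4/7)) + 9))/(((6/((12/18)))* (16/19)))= 19/7452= 0.00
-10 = -10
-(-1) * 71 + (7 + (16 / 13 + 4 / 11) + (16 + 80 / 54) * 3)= 169934 / 1287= 132.04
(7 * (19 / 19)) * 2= 14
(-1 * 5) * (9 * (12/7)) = -540/7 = -77.14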